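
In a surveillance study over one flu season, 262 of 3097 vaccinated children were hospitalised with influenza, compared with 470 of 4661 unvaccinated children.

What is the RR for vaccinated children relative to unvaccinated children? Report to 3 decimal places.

0.839

risk, vaccinated children = 262/3097 = 0.0846
risk, unvaccinated children = 470/4661 = 0.1008
RR = 0.0846 / 0.1008 = 0.839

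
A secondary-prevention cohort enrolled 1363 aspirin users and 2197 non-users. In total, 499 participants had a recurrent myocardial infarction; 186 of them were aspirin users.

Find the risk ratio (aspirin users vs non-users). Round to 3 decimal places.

RR = 0.958

aspirin users without the outcome: 1363 − 186 = 1177
non-users with the outcome: 499 − 186 = 313
non-users without the outcome: 2197 − 313 = 1884
risk, aspirin users = 186/1363 = 0.1365
risk, non-users = 313/2197 = 0.1425
RR = 0.1365 / 0.1425 = 0.958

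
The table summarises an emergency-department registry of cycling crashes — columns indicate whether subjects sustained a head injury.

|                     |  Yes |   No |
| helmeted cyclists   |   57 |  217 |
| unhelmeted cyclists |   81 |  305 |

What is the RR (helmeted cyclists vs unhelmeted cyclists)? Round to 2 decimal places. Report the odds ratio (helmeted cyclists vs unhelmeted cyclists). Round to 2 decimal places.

risk, helmeted cyclists = 57/274 = 0.2080
risk, unhelmeted cyclists = 81/386 = 0.2098
RR = 0.2080 / 0.2098 = 0.99
odds, helmeted cyclists = 57/217 = 0.2627
odds, unhelmeted cyclists = 81/305 = 0.2656
OR = 0.2627 / 0.2656 = 0.99

RR = 0.99; OR = 0.99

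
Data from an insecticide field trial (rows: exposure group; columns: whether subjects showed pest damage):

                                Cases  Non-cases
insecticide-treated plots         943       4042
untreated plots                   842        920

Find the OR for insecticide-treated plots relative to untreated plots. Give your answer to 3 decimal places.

OR = (943 × 920) / (4042 × 842) = 867560/3403364 ≈ 0.255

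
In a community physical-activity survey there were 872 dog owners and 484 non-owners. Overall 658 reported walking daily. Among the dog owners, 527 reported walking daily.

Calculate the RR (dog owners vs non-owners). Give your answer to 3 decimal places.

dog owners without the outcome: 872 − 527 = 345
non-owners with the outcome: 658 − 527 = 131
non-owners without the outcome: 484 − 131 = 353
risk, dog owners = 527/872 = 0.6044
risk, non-owners = 131/484 = 0.2707
RR = 0.6044 / 0.2707 = 2.233

2.233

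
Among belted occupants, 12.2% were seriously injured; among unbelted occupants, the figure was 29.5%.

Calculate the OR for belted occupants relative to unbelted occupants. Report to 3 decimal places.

odds, belted occupants = 0.1220/0.8780 = 0.1390
odds, unbelted occupants = 0.2950/0.7050 = 0.4184
OR = 0.1390 / 0.4184 = 0.332

OR = 0.332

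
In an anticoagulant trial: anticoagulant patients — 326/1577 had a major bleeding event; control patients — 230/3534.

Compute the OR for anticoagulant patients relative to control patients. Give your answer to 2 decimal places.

odds, anticoagulant patients = 326/1251 = 0.2606
odds, control patients = 230/3304 = 0.0696
OR = 0.2606 / 0.0696 = 3.74

3.74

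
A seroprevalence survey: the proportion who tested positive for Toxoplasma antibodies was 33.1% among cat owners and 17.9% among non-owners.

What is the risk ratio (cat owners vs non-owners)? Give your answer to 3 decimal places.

RR = 0.3310 / 0.1790 = 1.849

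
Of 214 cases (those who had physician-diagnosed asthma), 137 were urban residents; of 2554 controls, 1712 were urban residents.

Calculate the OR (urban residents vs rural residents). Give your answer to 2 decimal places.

0.88

odds, urban residents = 137/1712 = 0.0800
odds, rural residents = 77/842 = 0.0914
OR = 0.0800 / 0.0914 = 0.88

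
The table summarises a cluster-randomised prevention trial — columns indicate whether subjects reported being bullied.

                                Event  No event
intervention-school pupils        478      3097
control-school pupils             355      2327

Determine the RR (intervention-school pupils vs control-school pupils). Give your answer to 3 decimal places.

RR: 1.010

risk, intervention-school pupils = 478/3575 = 0.1337
risk, control-school pupils = 355/2682 = 0.1324
RR = 0.1337 / 0.1324 = 1.010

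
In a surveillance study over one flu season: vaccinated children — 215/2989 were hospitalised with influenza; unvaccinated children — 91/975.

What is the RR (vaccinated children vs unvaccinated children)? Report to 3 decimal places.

RR = 0.771

risk, vaccinated children = 215/2989 = 0.0719
risk, unvaccinated children = 91/975 = 0.0933
RR = 0.0719 / 0.0933 = 0.771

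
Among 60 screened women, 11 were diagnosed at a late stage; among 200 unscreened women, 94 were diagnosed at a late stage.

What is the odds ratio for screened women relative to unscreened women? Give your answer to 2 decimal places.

OR = (11 × 106) / (49 × 94) = 1166/4606 ≈ 0.25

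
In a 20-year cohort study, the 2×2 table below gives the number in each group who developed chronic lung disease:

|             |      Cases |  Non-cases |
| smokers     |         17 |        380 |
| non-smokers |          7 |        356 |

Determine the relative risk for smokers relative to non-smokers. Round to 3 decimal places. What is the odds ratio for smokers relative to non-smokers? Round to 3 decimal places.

RR = 2.221; OR = 2.275

risk, smokers = 17/397 = 0.04282
risk, non-smokers = 7/363 = 0.01928
RR = 0.04282 / 0.01928 = 2.221
OR = (17 × 356) / (380 × 7) = 6052/2660 ≈ 2.275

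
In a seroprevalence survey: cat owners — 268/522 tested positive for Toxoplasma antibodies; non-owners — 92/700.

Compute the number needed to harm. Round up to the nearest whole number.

risk, cat owners = 268/522 = 0.513410
risk, non-owners = 92/700 = 0.131429
absolute risk difference = 0.381981
1 / 0.381981 = 2.618 → round up → 3

NNH = 3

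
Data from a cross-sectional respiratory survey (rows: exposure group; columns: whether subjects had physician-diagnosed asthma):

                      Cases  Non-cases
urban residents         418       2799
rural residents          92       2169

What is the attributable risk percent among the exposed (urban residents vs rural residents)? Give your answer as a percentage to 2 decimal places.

AR% = 68.68%

risk, urban residents = 418/3217 = 0.12993
risk, rural residents = 92/2261 = 0.04069
AR% = (0.12993 − 0.04069) / 0.12993 = 0.6868 → 68.68%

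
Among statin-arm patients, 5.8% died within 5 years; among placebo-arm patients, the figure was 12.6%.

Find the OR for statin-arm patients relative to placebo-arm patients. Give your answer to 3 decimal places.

odds, statin-arm patients = 0.0580/0.9420 = 0.0616
odds, placebo-arm patients = 0.1260/0.8740 = 0.1442
OR = 0.0616 / 0.1442 = 0.427

0.427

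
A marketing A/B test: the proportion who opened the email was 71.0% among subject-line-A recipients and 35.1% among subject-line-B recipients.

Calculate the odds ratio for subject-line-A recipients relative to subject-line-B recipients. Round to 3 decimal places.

OR = 4.527

odds, subject-line-A recipients = 0.7100/0.2900 = 2.4483
odds, subject-line-B recipients = 0.3510/0.6490 = 0.5408
OR = 2.4483 / 0.5408 = 4.527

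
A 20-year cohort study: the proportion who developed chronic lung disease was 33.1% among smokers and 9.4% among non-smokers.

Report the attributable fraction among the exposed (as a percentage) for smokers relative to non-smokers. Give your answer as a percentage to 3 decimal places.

AR% = (0.3310 − 0.0940) / 0.3310 = 0.7160 → 71.601%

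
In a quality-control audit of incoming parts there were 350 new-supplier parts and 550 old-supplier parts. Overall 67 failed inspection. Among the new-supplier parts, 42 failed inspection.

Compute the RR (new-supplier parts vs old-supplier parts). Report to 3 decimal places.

new-supplier parts without the outcome: 350 − 42 = 308
old-supplier parts with the outcome: 67 − 42 = 25
old-supplier parts without the outcome: 550 − 25 = 525
risk, new-supplier parts = 42/350 = 0.12000
risk, old-supplier parts = 25/550 = 0.04545
RR = 0.12000 / 0.04545 = 2.640

RR: 2.640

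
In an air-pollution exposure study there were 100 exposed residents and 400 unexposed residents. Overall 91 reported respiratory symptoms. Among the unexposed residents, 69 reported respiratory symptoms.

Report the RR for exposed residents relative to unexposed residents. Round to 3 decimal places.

1.275

exposed residents with the outcome: 91 − 69 = 22
exposed residents without the outcome: 100 − 22 = 78
unexposed residents without the outcome: 400 − 69 = 331
risk, exposed residents = 22/100 = 0.2200
risk, unexposed residents = 69/400 = 0.1725
RR = 0.2200 / 0.1725 = 1.275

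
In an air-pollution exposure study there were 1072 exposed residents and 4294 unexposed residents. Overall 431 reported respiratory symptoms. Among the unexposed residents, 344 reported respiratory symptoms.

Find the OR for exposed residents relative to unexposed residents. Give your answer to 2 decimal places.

1.01

exposed residents with the outcome: 431 − 344 = 87
exposed residents without the outcome: 1072 − 87 = 985
unexposed residents without the outcome: 4294 − 344 = 3950
OR = (87 × 3950) / (985 × 344) = 343650/338840 ≈ 1.01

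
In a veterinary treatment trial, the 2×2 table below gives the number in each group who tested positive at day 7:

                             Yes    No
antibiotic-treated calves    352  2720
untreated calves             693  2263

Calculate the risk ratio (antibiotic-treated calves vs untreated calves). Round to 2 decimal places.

risk, antibiotic-treated calves = 352/3072 = 0.1146
risk, untreated calves = 693/2956 = 0.2344
RR = 0.1146 / 0.2344 = 0.49

0.49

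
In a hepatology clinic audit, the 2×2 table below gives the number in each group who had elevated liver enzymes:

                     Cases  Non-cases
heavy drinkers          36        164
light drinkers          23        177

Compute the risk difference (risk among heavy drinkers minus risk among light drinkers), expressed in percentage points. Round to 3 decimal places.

RD = 6.500

risk, heavy drinkers = 36/200 = 0.1800
risk, light drinkers = 23/200 = 0.1150
risk difference = 0.1800 − 0.1150 = 0.0650 → 6.500 percentage points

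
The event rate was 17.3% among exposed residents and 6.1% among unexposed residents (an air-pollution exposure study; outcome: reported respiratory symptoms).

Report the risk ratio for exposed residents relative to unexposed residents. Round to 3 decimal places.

RR = 0.1730 / 0.0610 = 2.836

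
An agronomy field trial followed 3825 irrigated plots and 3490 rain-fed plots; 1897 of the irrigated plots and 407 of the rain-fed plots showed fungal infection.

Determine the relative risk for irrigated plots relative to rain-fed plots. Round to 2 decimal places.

risk, irrigated plots = 1897/3825 = 0.4959
risk, rain-fed plots = 407/3490 = 0.1166
RR = 0.4959 / 0.1166 = 4.25

4.25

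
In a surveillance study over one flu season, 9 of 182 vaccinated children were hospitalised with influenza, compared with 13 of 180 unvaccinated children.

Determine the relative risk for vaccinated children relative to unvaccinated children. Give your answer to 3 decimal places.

0.685

risk, vaccinated children = 9/182 = 0.04945
risk, unvaccinated children = 13/180 = 0.07222
RR = 0.04945 / 0.07222 = 0.685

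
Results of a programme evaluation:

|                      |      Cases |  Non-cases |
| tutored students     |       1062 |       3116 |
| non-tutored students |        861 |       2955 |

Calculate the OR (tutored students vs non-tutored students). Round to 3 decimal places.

OR = (1062 × 2955) / (3116 × 861) = 3138210/2682876 ≈ 1.170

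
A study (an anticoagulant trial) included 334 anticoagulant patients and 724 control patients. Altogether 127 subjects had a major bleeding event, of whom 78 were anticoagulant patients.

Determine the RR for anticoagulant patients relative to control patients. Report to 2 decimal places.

anticoagulant patients without the outcome: 334 − 78 = 256
control patients with the outcome: 127 − 78 = 49
control patients without the outcome: 724 − 49 = 675
risk, anticoagulant patients = 78/334 = 0.2335
risk, control patients = 49/724 = 0.0677
RR = 0.2335 / 0.0677 = 3.45

RR = 3.45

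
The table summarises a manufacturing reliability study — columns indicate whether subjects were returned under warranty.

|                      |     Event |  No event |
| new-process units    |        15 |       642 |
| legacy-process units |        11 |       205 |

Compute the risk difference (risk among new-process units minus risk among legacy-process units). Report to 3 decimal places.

RD: -0.028

risk, new-process units = 15/657 = 0.02283
risk, legacy-process units = 11/216 = 0.05093
risk difference = 0.02283 − 0.05093 = -0.028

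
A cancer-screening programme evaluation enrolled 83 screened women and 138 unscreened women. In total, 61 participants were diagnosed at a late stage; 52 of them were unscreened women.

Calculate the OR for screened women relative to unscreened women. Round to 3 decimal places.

OR ≈ 0.201

screened women with the outcome: 61 − 52 = 9
screened women without the outcome: 83 − 9 = 74
unscreened women without the outcome: 138 − 52 = 86
odds, screened women = 9/74 = 0.1216
odds, unscreened women = 52/86 = 0.6047
OR = 0.1216 / 0.6047 = 0.201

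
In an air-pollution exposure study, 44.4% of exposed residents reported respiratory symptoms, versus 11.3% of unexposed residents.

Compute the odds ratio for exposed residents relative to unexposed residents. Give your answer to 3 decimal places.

OR: 6.268

odds, exposed residents = 0.4440/0.5560 = 0.7986
odds, unexposed residents = 0.1130/0.8870 = 0.1274
OR = 0.7986 / 0.1274 = 6.268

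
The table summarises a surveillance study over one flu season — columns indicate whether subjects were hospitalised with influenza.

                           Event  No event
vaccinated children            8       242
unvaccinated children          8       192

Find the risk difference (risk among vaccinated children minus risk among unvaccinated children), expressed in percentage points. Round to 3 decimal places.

risk, vaccinated children = 8/250 = 0.03200
risk, unvaccinated children = 8/200 = 0.04000
risk difference = 0.03200 − 0.04000 = -0.00800 → -0.800 percentage points

-0.800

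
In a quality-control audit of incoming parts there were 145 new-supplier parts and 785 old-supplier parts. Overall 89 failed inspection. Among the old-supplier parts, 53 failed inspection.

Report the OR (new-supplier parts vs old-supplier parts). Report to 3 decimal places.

new-supplier parts with the outcome: 89 − 53 = 36
new-supplier parts without the outcome: 145 − 36 = 109
old-supplier parts without the outcome: 785 − 53 = 732
OR = (36 × 732) / (109 × 53) = 26352/5777 ≈ 4.562

OR: 4.562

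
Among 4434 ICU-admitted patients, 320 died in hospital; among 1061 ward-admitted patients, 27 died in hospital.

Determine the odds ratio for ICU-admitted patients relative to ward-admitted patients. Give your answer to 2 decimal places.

2.98

odds, ICU-admitted patients = 320/4114 = 0.07778
odds, ward-admitted patients = 27/1034 = 0.02611
OR = 0.07778 / 0.02611 = 2.98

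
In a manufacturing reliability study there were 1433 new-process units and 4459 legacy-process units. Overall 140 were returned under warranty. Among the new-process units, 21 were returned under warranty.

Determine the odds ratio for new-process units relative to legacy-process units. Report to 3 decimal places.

new-process units without the outcome: 1433 − 21 = 1412
legacy-process units with the outcome: 140 − 21 = 119
legacy-process units without the outcome: 4459 − 119 = 4340
odds, new-process units = 21/1412 = 0.01487
odds, legacy-process units = 119/4340 = 0.02742
OR = 0.01487 / 0.02742 = 0.542

OR: 0.542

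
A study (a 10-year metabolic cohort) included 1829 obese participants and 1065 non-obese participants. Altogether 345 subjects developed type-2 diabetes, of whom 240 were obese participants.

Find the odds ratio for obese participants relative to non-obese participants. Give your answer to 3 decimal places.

obese participants without the outcome: 1829 − 240 = 1589
non-obese participants with the outcome: 345 − 240 = 105
non-obese participants without the outcome: 1065 − 105 = 960
OR = (240 × 960) / (1589 × 105) = 230400/166845 ≈ 1.381

1.381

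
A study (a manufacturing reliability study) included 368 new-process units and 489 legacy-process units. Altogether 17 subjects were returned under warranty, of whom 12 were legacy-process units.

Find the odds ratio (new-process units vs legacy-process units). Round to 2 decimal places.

new-process units with the outcome: 17 − 12 = 5
new-process units without the outcome: 368 − 5 = 363
legacy-process units without the outcome: 489 − 12 = 477
odds, new-process units = 5/363 = 0.01377
odds, legacy-process units = 12/477 = 0.02516
OR = 0.01377 / 0.02516 = 0.55

OR: 0.55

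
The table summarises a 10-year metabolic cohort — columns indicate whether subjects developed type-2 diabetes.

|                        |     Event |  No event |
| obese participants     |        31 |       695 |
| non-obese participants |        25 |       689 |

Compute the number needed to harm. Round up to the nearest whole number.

risk, obese participants = 31/726 = 0.042700
risk, non-obese participants = 25/714 = 0.035014
absolute risk difference = 0.007686
1 / 0.007686 = 130.107 → round up → 131

NNH ≈ 131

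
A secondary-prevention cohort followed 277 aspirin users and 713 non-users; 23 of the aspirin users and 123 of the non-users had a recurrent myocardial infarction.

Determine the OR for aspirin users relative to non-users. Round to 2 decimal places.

OR = (23 × 590) / (254 × 123) = 13570/31242 ≈ 0.43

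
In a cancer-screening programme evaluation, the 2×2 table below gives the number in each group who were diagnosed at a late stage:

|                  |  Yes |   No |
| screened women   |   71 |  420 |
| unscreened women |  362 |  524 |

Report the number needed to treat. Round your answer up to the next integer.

4

risk, screened women = 71/491 = 0.144603
risk, unscreened women = 362/886 = 0.408578
absolute risk difference = 0.263975
1 / 0.263975 = 3.788 → round up → 4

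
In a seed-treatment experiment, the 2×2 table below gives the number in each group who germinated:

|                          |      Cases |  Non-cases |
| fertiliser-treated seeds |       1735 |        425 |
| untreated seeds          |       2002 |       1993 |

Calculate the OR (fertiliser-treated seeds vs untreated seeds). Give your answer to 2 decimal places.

OR = (1735 × 1993) / (425 × 2002) = 3457855/850850 ≈ 4.06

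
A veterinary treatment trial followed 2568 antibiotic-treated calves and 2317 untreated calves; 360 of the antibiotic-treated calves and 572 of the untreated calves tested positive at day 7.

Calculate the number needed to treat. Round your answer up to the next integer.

NNT: 10

risk, antibiotic-treated calves = 360/2568 = 0.140187
risk, untreated calves = 572/2317 = 0.246871
absolute risk difference = 0.106684
1 / 0.106684 = 9.373 → round up → 10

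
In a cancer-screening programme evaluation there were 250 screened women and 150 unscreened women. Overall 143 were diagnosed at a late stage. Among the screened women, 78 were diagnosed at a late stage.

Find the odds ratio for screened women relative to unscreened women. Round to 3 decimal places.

OR = 0.593

screened women without the outcome: 250 − 78 = 172
unscreened women with the outcome: 143 − 78 = 65
unscreened women without the outcome: 150 − 65 = 85
OR = (78 × 85) / (172 × 65) = 6630/11180 ≈ 0.593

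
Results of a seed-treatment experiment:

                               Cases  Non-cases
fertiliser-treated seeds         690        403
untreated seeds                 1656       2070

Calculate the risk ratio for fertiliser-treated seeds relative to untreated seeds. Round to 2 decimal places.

risk, fertiliser-treated seeds = 690/1093 = 0.6313
risk, untreated seeds = 1656/3726 = 0.4444
RR = 0.6313 / 0.4444 = 1.42

RR ≈ 1.42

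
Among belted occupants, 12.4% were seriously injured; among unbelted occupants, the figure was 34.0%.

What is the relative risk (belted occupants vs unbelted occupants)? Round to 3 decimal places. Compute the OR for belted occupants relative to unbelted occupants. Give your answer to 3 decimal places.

RR = 0.1240 / 0.3400 = 0.365
odds, belted occupants = 0.1240/0.8760 = 0.1416
odds, unbelted occupants = 0.3400/0.6600 = 0.5152
OR = 0.1416 / 0.5152 = 0.275

RR = 0.365; OR = 0.275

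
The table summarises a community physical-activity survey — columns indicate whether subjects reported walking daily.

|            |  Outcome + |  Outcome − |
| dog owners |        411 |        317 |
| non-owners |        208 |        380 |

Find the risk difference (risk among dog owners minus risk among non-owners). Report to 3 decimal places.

risk, dog owners = 411/728 = 0.5646
risk, non-owners = 208/588 = 0.3537
risk difference = 0.5646 − 0.3537 = 0.211

0.211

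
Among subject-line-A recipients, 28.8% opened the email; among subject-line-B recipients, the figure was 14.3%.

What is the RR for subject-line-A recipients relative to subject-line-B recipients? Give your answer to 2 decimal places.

RR = 0.2880 / 0.1430 = 2.01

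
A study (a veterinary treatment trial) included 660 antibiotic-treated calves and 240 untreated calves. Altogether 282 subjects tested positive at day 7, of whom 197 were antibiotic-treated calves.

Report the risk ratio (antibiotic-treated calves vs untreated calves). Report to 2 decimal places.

antibiotic-treated calves without the outcome: 660 − 197 = 463
untreated calves with the outcome: 282 − 197 = 85
untreated calves without the outcome: 240 − 85 = 155
risk, antibiotic-treated calves = 197/660 = 0.2985
risk, untreated calves = 85/240 = 0.3542
RR = 0.2985 / 0.3542 = 0.84

RR = 0.84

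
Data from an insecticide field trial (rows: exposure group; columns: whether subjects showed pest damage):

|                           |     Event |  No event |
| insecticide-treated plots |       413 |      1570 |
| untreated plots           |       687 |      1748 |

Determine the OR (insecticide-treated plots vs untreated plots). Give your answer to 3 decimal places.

0.669

odds, insecticide-treated plots = 413/1570 = 0.2631
odds, untreated plots = 687/1748 = 0.3930
OR = 0.2631 / 0.3930 = 0.669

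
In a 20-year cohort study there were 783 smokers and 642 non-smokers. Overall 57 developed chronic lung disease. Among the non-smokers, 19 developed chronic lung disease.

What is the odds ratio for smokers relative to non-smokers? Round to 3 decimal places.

smokers with the outcome: 57 − 19 = 38
smokers without the outcome: 783 − 38 = 745
non-smokers without the outcome: 642 − 19 = 623
odds, smokers = 38/745 = 0.05101
odds, non-smokers = 19/623 = 0.03050
OR = 0.05101 / 0.03050 = 1.672

1.672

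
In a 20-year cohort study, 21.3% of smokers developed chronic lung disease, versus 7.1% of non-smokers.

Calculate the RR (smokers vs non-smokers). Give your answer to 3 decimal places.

RR = 0.2130 / 0.0710 = 3.000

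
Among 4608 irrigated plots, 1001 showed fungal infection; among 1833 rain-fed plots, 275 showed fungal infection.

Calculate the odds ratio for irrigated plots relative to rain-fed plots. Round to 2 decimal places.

OR = 1.57

odds, irrigated plots = 1001/3607 = 0.2775
odds, rain-fed plots = 275/1558 = 0.1765
OR = 0.2775 / 0.1765 = 1.57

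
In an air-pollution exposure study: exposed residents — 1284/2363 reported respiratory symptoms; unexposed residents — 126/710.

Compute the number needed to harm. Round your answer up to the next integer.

3

risk, exposed residents = 1284/2363 = 0.543377
risk, unexposed residents = 126/710 = 0.177465
absolute risk difference = 0.365912
1 / 0.365912 = 2.733 → round up → 3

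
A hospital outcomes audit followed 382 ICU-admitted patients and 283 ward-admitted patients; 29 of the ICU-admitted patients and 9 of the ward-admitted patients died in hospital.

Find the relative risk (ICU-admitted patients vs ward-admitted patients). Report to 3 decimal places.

risk, ICU-admitted patients = 29/382 = 0.07592
risk, ward-admitted patients = 9/283 = 0.03180
RR = 0.07592 / 0.03180 = 2.387

2.387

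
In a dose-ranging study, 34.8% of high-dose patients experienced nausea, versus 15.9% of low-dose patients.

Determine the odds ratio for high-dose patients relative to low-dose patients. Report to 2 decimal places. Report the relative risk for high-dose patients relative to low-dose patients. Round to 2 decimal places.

OR = 2.82; RR = 2.19

odds, high-dose patients = 0.3480/0.6520 = 0.5337
odds, low-dose patients = 0.1590/0.8410 = 0.1891
OR = 0.5337 / 0.1891 = 2.82
RR = 0.3480 / 0.1590 = 2.19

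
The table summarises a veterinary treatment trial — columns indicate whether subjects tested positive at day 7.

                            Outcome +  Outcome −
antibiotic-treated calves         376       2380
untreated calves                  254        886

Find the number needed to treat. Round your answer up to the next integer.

risk, antibiotic-treated calves = 376/2756 = 0.136430
risk, untreated calves = 254/1140 = 0.222807
absolute risk difference = 0.086377
1 / 0.086377 = 11.577 → round up → 12

NNT: 12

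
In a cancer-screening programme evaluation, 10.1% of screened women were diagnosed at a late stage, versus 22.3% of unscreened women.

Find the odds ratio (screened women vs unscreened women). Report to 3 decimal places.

OR: 0.391

odds, screened women = 0.1010/0.8990 = 0.1123
odds, unscreened women = 0.2230/0.7770 = 0.2870
OR = 0.1123 / 0.2870 = 0.391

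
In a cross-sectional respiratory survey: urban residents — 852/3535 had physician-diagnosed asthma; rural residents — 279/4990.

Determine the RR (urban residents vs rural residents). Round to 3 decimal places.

risk, urban residents = 852/3535 = 0.2410
risk, rural residents = 279/4990 = 0.0559
RR = 0.2410 / 0.0559 = 4.311

4.311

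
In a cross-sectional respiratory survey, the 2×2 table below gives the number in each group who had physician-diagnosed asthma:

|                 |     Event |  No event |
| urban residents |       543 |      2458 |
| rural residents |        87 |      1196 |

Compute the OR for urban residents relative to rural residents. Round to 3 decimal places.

OR = (543 × 1196) / (2458 × 87) = 649428/213846 ≈ 3.037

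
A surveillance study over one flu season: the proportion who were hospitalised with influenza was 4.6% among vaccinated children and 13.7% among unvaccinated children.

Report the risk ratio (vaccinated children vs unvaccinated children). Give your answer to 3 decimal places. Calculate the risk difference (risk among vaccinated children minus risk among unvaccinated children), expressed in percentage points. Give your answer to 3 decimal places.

RR = 0.336; RD = -9.100

RR = 0.04600 / 0.13700 = 0.336
risk difference = 0.04600 − 0.13700 = -0.09100 → -9.100 percentage points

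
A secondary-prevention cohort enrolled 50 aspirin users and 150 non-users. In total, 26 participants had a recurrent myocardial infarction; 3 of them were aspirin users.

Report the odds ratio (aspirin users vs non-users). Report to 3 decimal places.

OR: 0.352

aspirin users without the outcome: 50 − 3 = 47
non-users with the outcome: 26 − 3 = 23
non-users without the outcome: 150 − 23 = 127
odds, aspirin users = 3/47 = 0.0638
odds, non-users = 23/127 = 0.1811
OR = 0.0638 / 0.1811 = 0.352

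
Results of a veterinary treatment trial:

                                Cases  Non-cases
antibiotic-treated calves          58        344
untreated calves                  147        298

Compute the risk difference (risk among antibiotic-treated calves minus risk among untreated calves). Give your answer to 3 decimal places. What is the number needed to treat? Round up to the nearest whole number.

risk, antibiotic-treated calves = 58/402 = 0.1443
risk, untreated calves = 147/445 = 0.3303
risk difference = 0.1443 − 0.3303 = -0.186
absolute risk difference = 0.186058
1 / 0.186058 = 5.375 → round up → 6

RD = -0.186; NNT = 6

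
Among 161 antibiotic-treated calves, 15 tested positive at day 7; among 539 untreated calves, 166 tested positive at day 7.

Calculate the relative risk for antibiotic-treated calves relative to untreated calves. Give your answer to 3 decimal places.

RR = 0.303

risk, antibiotic-treated calves = 15/161 = 0.0932
risk, untreated calves = 166/539 = 0.3080
RR = 0.0932 / 0.3080 = 0.303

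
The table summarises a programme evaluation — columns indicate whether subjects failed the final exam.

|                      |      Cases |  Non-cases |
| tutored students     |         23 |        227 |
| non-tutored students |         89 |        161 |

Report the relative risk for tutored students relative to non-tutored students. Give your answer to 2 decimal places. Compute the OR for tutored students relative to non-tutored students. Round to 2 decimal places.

risk, tutored students = 23/250 = 0.0920
risk, non-tutored students = 89/250 = 0.3560
RR = 0.0920 / 0.3560 = 0.26
odds, tutored students = 23/227 = 0.1013
odds, non-tutored students = 89/161 = 0.5528
OR = 0.1013 / 0.5528 = 0.18

RR = 0.26; OR = 0.18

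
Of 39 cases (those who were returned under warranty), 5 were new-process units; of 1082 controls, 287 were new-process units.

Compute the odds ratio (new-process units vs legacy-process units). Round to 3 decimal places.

odds, new-process units = 5/287 = 0.01742
odds, legacy-process units = 34/795 = 0.04277
OR = 0.01742 / 0.04277 = 0.407

0.407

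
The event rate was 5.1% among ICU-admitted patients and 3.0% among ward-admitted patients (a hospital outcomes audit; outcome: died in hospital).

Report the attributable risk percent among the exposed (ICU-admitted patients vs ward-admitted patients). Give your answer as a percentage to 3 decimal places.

AR% = (0.05100 − 0.03000) / 0.05100 = 0.4118 → 41.176%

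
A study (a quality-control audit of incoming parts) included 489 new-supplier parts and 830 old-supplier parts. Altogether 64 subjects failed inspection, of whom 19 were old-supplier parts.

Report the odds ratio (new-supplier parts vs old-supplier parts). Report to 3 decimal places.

4.326

new-supplier parts with the outcome: 64 − 19 = 45
new-supplier parts without the outcome: 489 − 45 = 444
old-supplier parts without the outcome: 830 − 19 = 811
OR = (45 × 811) / (444 × 19) = 36495/8436 ≈ 4.326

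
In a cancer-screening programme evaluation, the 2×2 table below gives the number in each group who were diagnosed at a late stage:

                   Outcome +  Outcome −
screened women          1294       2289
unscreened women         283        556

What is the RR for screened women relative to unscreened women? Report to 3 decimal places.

1.071

risk, screened women = 1294/3583 = 0.3611
risk, unscreened women = 283/839 = 0.3373
RR = 0.3611 / 0.3373 = 1.071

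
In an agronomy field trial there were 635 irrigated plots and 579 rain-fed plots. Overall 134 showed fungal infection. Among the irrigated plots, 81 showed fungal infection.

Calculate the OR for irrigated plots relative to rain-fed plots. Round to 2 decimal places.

OR ≈ 1.45

irrigated plots without the outcome: 635 − 81 = 554
rain-fed plots with the outcome: 134 − 81 = 53
rain-fed plots without the outcome: 579 − 53 = 526
odds, irrigated plots = 81/554 = 0.1462
odds, rain-fed plots = 53/526 = 0.1008
OR = 0.1462 / 0.1008 = 1.45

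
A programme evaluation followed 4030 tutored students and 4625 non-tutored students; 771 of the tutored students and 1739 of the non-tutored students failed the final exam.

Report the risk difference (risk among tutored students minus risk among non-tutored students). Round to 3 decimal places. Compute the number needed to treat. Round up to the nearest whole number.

RD = -0.185; NNT = 6

risk, tutored students = 771/4030 = 0.1913
risk, non-tutored students = 1739/4625 = 0.3760
risk difference = 0.1913 − 0.3760 = -0.185
absolute risk difference = 0.184685
1 / 0.184685 = 5.415 → round up → 6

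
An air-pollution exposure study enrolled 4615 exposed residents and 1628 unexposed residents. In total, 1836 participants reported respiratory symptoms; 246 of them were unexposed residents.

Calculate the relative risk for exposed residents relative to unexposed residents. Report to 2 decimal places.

RR = 2.28

exposed residents with the outcome: 1836 − 246 = 1590
exposed residents without the outcome: 4615 − 1590 = 3025
unexposed residents without the outcome: 1628 − 246 = 1382
risk, exposed residents = 1590/4615 = 0.3445
risk, unexposed residents = 246/1628 = 0.1511
RR = 0.3445 / 0.1511 = 2.28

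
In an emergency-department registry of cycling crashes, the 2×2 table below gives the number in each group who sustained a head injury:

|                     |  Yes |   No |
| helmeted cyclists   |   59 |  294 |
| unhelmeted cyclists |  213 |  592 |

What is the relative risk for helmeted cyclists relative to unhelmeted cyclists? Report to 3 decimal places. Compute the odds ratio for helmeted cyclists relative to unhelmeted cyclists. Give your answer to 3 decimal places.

RR = 0.632; OR = 0.558

risk, helmeted cyclists = 59/353 = 0.1671
risk, unhelmeted cyclists = 213/805 = 0.2646
RR = 0.1671 / 0.2646 = 0.632
OR = (59 × 592) / (294 × 213) = 34928/62622 ≈ 0.558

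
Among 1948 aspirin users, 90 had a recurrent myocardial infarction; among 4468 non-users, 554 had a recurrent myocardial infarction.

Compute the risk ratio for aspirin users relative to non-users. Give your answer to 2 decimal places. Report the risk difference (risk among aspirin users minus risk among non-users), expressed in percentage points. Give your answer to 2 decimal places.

risk, aspirin users = 90/1948 = 0.04620
risk, non-users = 554/4468 = 0.12399
RR = 0.04620 / 0.12399 = 0.37
risk difference = 0.04620 − 0.12399 = -0.07779 → -7.78 percentage points

RR = 0.37; RD = -7.78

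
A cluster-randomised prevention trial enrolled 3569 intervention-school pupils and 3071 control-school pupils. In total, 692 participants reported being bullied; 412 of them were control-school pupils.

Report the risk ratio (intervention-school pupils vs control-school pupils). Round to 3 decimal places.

intervention-school pupils with the outcome: 692 − 412 = 280
intervention-school pupils without the outcome: 3569 − 280 = 3289
control-school pupils without the outcome: 3071 − 412 = 2659
risk, intervention-school pupils = 280/3569 = 0.0785
risk, control-school pupils = 412/3071 = 0.1342
RR = 0.0785 / 0.1342 = 0.585

RR ≈ 0.585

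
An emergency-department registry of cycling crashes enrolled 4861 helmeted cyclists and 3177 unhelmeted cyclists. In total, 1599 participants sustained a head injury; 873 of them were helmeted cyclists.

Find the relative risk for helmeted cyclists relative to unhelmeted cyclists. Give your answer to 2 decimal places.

helmeted cyclists without the outcome: 4861 − 873 = 3988
unhelmeted cyclists with the outcome: 1599 − 873 = 726
unhelmeted cyclists without the outcome: 3177 − 726 = 2451
risk, helmeted cyclists = 873/4861 = 0.1796
risk, unhelmeted cyclists = 726/3177 = 0.2285
RR = 0.1796 / 0.2285 = 0.79

0.79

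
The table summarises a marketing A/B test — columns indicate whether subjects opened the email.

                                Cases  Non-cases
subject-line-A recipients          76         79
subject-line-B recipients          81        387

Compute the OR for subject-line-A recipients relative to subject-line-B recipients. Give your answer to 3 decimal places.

OR = (76 × 387) / (79 × 81) = 29412/6399 ≈ 4.596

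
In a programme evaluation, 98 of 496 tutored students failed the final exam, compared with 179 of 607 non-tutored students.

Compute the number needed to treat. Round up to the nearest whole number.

risk, tutored students = 98/496 = 0.197581
risk, non-tutored students = 179/607 = 0.294893
absolute risk difference = 0.097312
1 / 0.097312 = 10.276 → round up → 11

11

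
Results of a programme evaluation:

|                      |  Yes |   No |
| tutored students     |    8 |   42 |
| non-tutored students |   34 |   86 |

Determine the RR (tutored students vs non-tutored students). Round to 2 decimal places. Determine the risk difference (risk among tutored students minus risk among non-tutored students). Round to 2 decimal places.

risk, tutored students = 8/50 = 0.1600
risk, non-tutored students = 34/120 = 0.2833
RR = 0.1600 / 0.2833 = 0.56
risk difference = 0.1600 − 0.2833 = -0.12

RR = 0.56; RD = -0.12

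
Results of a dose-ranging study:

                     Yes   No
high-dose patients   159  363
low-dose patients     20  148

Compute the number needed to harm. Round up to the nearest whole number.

6

risk, high-dose patients = 159/522 = 0.304598
risk, low-dose patients = 20/168 = 0.119048
absolute risk difference = 0.185550
1 / 0.185550 = 5.389 → round up → 6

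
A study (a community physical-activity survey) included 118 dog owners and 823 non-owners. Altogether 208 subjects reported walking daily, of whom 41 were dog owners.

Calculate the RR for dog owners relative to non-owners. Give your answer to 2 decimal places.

RR ≈ 1.71

dog owners without the outcome: 118 − 41 = 77
non-owners with the outcome: 208 − 41 = 167
non-owners without the outcome: 823 − 167 = 656
risk, dog owners = 41/118 = 0.3475
risk, non-owners = 167/823 = 0.2029
RR = 0.3475 / 0.2029 = 1.71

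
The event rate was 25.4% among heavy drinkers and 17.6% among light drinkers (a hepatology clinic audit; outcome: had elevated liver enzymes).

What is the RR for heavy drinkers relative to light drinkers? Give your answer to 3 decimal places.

RR = 0.2540 / 0.1760 = 1.443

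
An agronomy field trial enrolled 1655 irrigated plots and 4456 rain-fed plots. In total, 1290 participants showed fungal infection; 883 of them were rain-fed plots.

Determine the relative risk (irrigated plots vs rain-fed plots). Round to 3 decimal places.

RR = 1.241

irrigated plots with the outcome: 1290 − 883 = 407
irrigated plots without the outcome: 1655 − 407 = 1248
rain-fed plots without the outcome: 4456 − 883 = 3573
risk, irrigated plots = 407/1655 = 0.2459
risk, rain-fed plots = 883/4456 = 0.1982
RR = 0.2459 / 0.1982 = 1.241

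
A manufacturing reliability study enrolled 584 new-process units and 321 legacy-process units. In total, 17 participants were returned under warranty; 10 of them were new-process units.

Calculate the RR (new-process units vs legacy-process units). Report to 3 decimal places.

0.785

new-process units without the outcome: 584 − 10 = 574
legacy-process units with the outcome: 17 − 10 = 7
legacy-process units without the outcome: 321 − 7 = 314
risk, new-process units = 10/584 = 0.01712
risk, legacy-process units = 7/321 = 0.02181
RR = 0.01712 / 0.02181 = 0.785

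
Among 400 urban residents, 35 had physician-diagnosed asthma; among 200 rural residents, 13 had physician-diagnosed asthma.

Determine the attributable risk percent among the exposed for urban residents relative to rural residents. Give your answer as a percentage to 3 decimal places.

25.714%

risk, urban residents = 35/400 = 0.0875
risk, rural residents = 13/200 = 0.0650
AR% = (0.0875 − 0.0650) / 0.0875 = 0.2571 → 25.714%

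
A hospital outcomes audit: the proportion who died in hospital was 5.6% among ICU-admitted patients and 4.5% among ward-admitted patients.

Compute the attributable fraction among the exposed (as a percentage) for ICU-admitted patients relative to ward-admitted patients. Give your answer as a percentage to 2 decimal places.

AR% = (0.05600 − 0.04500) / 0.05600 = 0.1964 → 19.64%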